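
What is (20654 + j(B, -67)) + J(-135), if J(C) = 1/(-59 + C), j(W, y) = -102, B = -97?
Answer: 3987087/194 ≈ 20552.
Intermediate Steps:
(20654 + j(B, -67)) + J(-135) = (20654 - 102) + 1/(-59 - 135) = 20552 + 1/(-194) = 20552 - 1/194 = 3987087/194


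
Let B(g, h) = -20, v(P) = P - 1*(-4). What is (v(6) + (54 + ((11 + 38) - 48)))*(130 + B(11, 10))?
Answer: 7150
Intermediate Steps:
v(P) = 4 + P (v(P) = P + 4 = 4 + P)
(v(6) + (54 + ((11 + 38) - 48)))*(130 + B(11, 10)) = ((4 + 6) + (54 + ((11 + 38) - 48)))*(130 - 20) = (10 + (54 + (49 - 48)))*110 = (10 + (54 + 1))*110 = (10 + 55)*110 = 65*110 = 7150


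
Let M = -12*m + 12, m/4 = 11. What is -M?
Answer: 516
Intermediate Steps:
m = 44 (m = 4*11 = 44)
M = -516 (M = -12*44 + 12 = -528 + 12 = -516)
-M = -1*(-516) = 516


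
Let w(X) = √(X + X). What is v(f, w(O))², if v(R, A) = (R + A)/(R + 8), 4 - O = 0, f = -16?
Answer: 33/8 - √2 ≈ 2.7108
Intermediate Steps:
O = 4 (O = 4 - 1*0 = 4 + 0 = 4)
w(X) = √2*√X (w(X) = √(2*X) = √2*√X)
v(R, A) = (A + R)/(8 + R)
v(f, w(O))² = ((√2*√4 - 16)/(8 - 16))² = ((√2*2 - 16)/(-8))² = (-(2*√2 - 16)/8)² = (-(-16 + 2*√2)/8)² = (2 - √2/4)²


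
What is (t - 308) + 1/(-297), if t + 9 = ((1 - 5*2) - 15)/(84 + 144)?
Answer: -1789444/5643 ≈ -317.11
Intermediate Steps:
t = -173/19 (t = -9 + ((1 - 5*2) - 15)/(84 + 144) = -9 + ((1 - 10) - 15)/228 = -9 + (-9 - 15)*(1/228) = -9 - 24*1/228 = -9 - 2/19 = -173/19 ≈ -9.1053)
(t - 308) + 1/(-297) = (-173/19 - 308) + 1/(-297) = -6025/19 - 1/297 = -1789444/5643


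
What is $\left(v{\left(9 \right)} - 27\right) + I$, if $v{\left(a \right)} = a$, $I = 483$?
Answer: $465$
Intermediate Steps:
$\left(v{\left(9 \right)} - 27\right) + I = \left(9 - 27\right) + 483 = -18 + 483 = 465$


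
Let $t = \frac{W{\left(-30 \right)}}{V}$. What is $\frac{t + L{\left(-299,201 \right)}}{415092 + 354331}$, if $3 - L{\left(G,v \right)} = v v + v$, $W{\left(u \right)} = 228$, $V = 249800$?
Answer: $- \frac{2535407493}{48050466350} \approx -0.052765$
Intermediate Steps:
$t = \frac{57}{62450}$ ($t = \frac{228}{249800} = 228 \cdot \frac{1}{249800} = \frac{57}{62450} \approx 0.00091273$)
$L{\left(G,v \right)} = 3 - v - v^{2}$ ($L{\left(G,v \right)} = 3 - \left(v v + v\right) = 3 - \left(v^{2} + v\right) = 3 - \left(v + v^{2}\right) = 3 - v - v^{2}$)
$\frac{t + L{\left(-299,201 \right)}}{415092 + 354331} = \frac{\frac{57}{62450} - 40599}{415092 + 354331} = \frac{\frac{57}{62450} - 40599}{769423} = \left(\frac{57}{62450} - 40599\right) \frac{1}{769423} = \left(- \frac{2535407493}{62450}\right) \frac{1}{769423} = - \frac{2535407493}{48050466350}$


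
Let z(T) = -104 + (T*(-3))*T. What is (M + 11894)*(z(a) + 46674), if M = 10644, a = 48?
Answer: 893812004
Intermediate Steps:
z(T) = -104 - 3*T² (z(T) = -104 + (-3*T)*T = -104 - 3*T²)
(M + 11894)*(z(a) + 46674) = (10644 + 11894)*((-104 - 3*48²) + 46674) = 22538*((-104 - 3*2304) + 46674) = 22538*((-104 - 6912) + 46674) = 22538*(-7016 + 46674) = 22538*39658 = 893812004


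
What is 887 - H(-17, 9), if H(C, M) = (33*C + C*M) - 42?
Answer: 1643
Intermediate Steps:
H(C, M) = -42 + 33*C + C*M
887 - H(-17, 9) = 887 - (-42 + 33*(-17) - 17*9) = 887 - (-42 - 561 - 153) = 887 - 1*(-756) = 887 + 756 = 1643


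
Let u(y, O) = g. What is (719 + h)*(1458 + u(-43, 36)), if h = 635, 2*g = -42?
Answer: 1945698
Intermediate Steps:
g = -21 (g = (½)*(-42) = -21)
u(y, O) = -21
(719 + h)*(1458 + u(-43, 36)) = (719 + 635)*(1458 - 21) = 1354*1437 = 1945698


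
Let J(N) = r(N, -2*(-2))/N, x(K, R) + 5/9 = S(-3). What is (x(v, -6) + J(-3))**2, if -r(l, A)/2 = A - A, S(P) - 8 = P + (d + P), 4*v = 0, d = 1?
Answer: 484/81 ≈ 5.9753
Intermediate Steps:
v = 0 (v = (1/4)*0 = 0)
S(P) = 9 + 2*P (S(P) = 8 + (P + (1 + P)) = 8 + (1 + 2*P) = 9 + 2*P)
x(K, R) = 22/9 (x(K, R) = -5/9 + (9 + 2*(-3)) = -5/9 + (9 - 6) = -5/9 + 3 = 22/9)
r(l, A) = 0 (r(l, A) = -2*(A - A) = -2*0 = 0)
J(N) = 0 (J(N) = 0/N = 0)
(x(v, -6) + J(-3))**2 = (22/9 + 0)**2 = (22/9)**2 = 484/81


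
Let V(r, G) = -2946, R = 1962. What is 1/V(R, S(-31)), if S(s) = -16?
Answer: -1/2946 ≈ -0.00033944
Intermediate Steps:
1/V(R, S(-31)) = 1/(-2946) = -1/2946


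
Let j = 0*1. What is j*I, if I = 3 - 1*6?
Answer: 0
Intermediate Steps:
j = 0
I = -3 (I = 3 - 6 = -3)
j*I = 0*(-3) = 0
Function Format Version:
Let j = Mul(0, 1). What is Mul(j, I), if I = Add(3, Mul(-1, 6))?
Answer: 0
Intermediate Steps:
j = 0
I = -3 (I = Add(3, -6) = -3)
Mul(j, I) = Mul(0, -3) = 0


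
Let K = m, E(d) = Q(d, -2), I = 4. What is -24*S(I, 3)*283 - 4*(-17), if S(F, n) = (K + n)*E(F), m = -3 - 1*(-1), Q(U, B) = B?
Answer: 13652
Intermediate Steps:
E(d) = -2
m = -2 (m = -3 + 1 = -2)
K = -2
S(F, n) = 4 - 2*n (S(F, n) = (-2 + n)*(-2) = 4 - 2*n)
-24*S(I, 3)*283 - 4*(-17) = -24*(4 - 2*3)*283 - 4*(-17) = -24*(4 - 6)*283 + 68 = -24*(-2)*283 + 68 = 48*283 + 68 = 13584 + 68 = 13652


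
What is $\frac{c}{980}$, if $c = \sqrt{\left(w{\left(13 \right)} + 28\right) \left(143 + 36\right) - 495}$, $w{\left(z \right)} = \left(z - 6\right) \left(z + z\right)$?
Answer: $\frac{\sqrt{37095}}{980} \approx 0.19653$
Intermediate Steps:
$w{\left(z \right)} = 2 z \left(-6 + z\right)$ ($w{\left(z \right)} = \left(-6 + z\right) 2 z = 2 z \left(-6 + z\right)$)
$c = \sqrt{37095}$ ($c = \sqrt{\left(2 \cdot 13 \left(-6 + 13\right) + 28\right) \left(143 + 36\right) - 495} = \sqrt{\left(2 \cdot 13 \cdot 7 + 28\right) 179 - 495} = \sqrt{\left(182 + 28\right) 179 - 495} = \sqrt{210 \cdot 179 - 495} = \sqrt{37590 - 495} = \sqrt{37095} \approx 192.6$)
$\frac{c}{980} = \frac{\sqrt{37095}}{980}$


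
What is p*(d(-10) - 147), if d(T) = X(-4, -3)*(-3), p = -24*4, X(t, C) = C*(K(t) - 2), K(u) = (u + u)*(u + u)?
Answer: -39456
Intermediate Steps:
K(u) = 4*u² (K(u) = (2*u)*(2*u) = 4*u²)
X(t, C) = C*(-2 + 4*t²) (X(t, C) = C*(4*t² - 2) = C*(-2 + 4*t²))
p = -96
d(T) = 558 (d(T) = (2*(-3)*(-1 + 2*(-4)²))*(-3) = (2*(-3)*(-1 + 2*16))*(-3) = (2*(-3)*(-1 + 32))*(-3) = (2*(-3)*31)*(-3) = -186*(-3) = 558)
p*(d(-10) - 147) = -96*(558 - 147) = -96*411 = -39456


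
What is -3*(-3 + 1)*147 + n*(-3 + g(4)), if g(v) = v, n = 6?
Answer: 888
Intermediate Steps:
-3*(-3 + 1)*147 + n*(-3 + g(4)) = -3*(-3 + 1)*147 + 6*(-3 + 4) = -3*(-2)*147 + 6*1 = 6*147 + 6 = 882 + 6 = 888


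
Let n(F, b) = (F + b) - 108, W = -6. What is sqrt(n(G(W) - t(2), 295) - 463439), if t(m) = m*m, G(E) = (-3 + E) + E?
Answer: I*sqrt(463271) ≈ 680.64*I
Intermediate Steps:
G(E) = -3 + 2*E
t(m) = m**2
n(F, b) = -108 + F + b
sqrt(n(G(W) - t(2), 295) - 463439) = sqrt((-108 + ((-3 + 2*(-6)) - 1*2**2) + 295) - 463439) = sqrt((-108 + ((-3 - 12) - 1*4) + 295) - 463439) = sqrt((-108 + (-15 - 4) + 295) - 463439) = sqrt((-108 - 19 + 295) - 463439) = sqrt(168 - 463439) = sqrt(-463271) = I*sqrt(463271)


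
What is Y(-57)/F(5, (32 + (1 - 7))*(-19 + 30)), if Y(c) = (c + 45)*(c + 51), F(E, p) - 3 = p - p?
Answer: 24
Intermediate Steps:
F(E, p) = 3 (F(E, p) = 3 + (p - p) = 3 + 0 = 3)
Y(c) = (45 + c)*(51 + c)
Y(-57)/F(5, (32 + (1 - 7))*(-19 + 30)) = (2295 + (-57)² + 96*(-57))/3 = (2295 + 3249 - 5472)*(⅓) = 72*(⅓) = 24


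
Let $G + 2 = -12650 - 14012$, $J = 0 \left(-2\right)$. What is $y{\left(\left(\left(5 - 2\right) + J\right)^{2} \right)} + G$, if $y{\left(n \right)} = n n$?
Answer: $-26583$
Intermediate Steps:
$J = 0$
$y{\left(n \right)} = n^{2}$
$G = -26664$ ($G = -2 - 26662 = -26664$)
$y{\left(\left(\left(5 - 2\right) + J\right)^{2} \right)} + G = \left(\left(\left(5 - 2\right) + 0\right)^{2}\right)^{2} - 26664 = \left(\left(3 + 0\right)^{2}\right)^{2} - 26664 = \left(3^{2}\right)^{2} - 26664 = 9^{2} - 26664 = 81 - 26664 = -26583$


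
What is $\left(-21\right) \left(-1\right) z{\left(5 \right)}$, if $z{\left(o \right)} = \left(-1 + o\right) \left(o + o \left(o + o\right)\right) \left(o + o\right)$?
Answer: $46200$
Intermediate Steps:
$z{\left(o \right)} = 2 o \left(-1 + o\right) \left(o + 2 o^{2}\right)$ ($z{\left(o \right)} = \left(-1 + o\right) \left(o + o 2 o\right) 2 o = \left(-1 + o\right) \left(o + 2 o^{2}\right) 2 o = \left(-1 + o\right) 2 o \left(o + 2 o^{2}\right) = 2 o \left(-1 + o\right) \left(o + 2 o^{2}\right)$)
$\left(-21\right) \left(-1\right) z{\left(5 \right)} = \left(-21\right) \left(-1\right) 2 \cdot 5^{2} \left(-1 - 5 + 2 \cdot 5^{2}\right) = 21 \cdot 2 \cdot 25 \left(-1 - 5 + 2 \cdot 25\right) = 21 \cdot 2 \cdot 25 \left(-1 - 5 + 50\right) = 21 \cdot 2 \cdot 25 \cdot 44 = 21 \cdot 2200 = 46200$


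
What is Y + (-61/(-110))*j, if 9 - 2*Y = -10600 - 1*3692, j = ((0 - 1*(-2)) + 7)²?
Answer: 395748/55 ≈ 7195.4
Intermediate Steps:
j = 81 (j = ((0 + 2) + 7)² = (2 + 7)² = 9² = 81)
Y = 14301/2 (Y = 9/2 - (-10600 - 1*3692)/2 = 9/2 - (-10600 - 3692)/2 = 9/2 - ½*(-14292) = 9/2 + 7146 = 14301/2 ≈ 7150.5)
Y + (-61/(-110))*j = 14301/2 - 61/(-110)*81 = 14301/2 - 61*(-1/110)*81 = 14301/2 + (61/110)*81 = 14301/2 + 4941/110 = 395748/55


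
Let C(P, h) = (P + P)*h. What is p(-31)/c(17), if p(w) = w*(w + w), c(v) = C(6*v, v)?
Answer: 961/1734 ≈ 0.55421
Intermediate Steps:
C(P, h) = 2*P*h (C(P, h) = (2*P)*h = 2*P*h)
c(v) = 12*v**2 (c(v) = 2*(6*v)*v = 12*v**2)
p(w) = 2*w**2 (p(w) = w*(2*w) = 2*w**2)
p(-31)/c(17) = (2*(-31)**2)/((12*17**2)) = (2*961)/((12*289)) = 1922/3468 = 1922*(1/3468) = 961/1734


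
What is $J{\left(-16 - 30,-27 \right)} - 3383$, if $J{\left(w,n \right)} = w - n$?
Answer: $-3402$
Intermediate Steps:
$J{\left(-16 - 30,-27 \right)} - 3383 = \left(\left(-16 - 30\right) - -27\right) - 3383 = \left(-46 + 27\right) - 3383 = -19 - 3383 = -3402$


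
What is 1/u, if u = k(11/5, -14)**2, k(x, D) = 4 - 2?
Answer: 1/4 ≈ 0.25000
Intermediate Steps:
k(x, D) = 2
u = 4 (u = 2**2 = 4)
1/u = 1/4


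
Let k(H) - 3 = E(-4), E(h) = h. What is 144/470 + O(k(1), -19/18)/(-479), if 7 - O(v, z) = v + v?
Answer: 32373/112565 ≈ 0.28759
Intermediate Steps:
k(H) = -1 (k(H) = 3 - 4 = -1)
O(v, z) = 7 - 2*v (O(v, z) = 7 - (v + v) = 7 - 2*v)
144/470 + O(k(1), -19/18)/(-479) = 144/470 + (7 - 2*(-1))/(-479) = 144*(1/470) + (7 + 2)*(-1/479) = 72/235 + 9*(-1/479) = 72/235 - 9/479 = 32373/112565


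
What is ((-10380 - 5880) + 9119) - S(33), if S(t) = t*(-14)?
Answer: -6679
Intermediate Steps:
S(t) = -14*t
((-10380 - 5880) + 9119) - S(33) = ((-10380 - 5880) + 9119) - (-14)*33 = (-16260 + 9119) - 1*(-462) = -7141 + 462 = -6679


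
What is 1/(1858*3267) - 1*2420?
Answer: -14689608119/6070086 ≈ -2420.0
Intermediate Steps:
1/(1858*3267) - 1*2420 = (1/1858)*(1/3267) - 2420 = 1/6070086 - 2420 = -14689608119/6070086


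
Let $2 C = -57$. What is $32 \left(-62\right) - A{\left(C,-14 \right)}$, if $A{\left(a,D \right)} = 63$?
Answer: $-2047$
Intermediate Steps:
$C = - \frac{57}{2}$ ($C = \frac{1}{2} \left(-57\right) = - \frac{57}{2} \approx -28.5$)
$32 \left(-62\right) - A{\left(C,-14 \right)} = 32 \left(-62\right) - 63 = -1984 - 63 = -2047$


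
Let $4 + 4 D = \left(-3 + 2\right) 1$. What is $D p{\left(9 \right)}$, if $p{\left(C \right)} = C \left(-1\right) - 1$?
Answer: $\frac{25}{2} \approx 12.5$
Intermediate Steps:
$p{\left(C \right)} = -1 - C$ ($p{\left(C \right)} = - C - 1 = -1 - C$)
$D = - \frac{5}{4}$ ($D = -1 + \frac{\left(-3 + 2\right) 1}{4} = -1 + \frac{\left(-1\right) 1}{4} = -1 + \frac{1}{4} \left(-1\right) = -1 - \frac{1}{4} = - \frac{5}{4} \approx -1.25$)
$D p{\left(9 \right)} = - \frac{5 \left(-1 - 9\right)}{4} = \left(- \frac{5}{4}\right) \left(-10\right) = \frac{25}{2}$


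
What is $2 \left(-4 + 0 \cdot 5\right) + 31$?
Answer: $23$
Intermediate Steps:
$2 \left(-4 + 0 \cdot 5\right) + 31 = 2 \left(-4 + 0\right) + 31 = 2 \left(-4\right) + 31 = -8 + 31 = 23$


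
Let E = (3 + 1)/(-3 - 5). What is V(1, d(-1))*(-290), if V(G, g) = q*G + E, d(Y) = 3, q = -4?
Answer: 1305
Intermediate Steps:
E = -½ (E = 4/(-8) = 4*(-⅛) = -½ ≈ -0.50000)
V(G, g) = -½ - 4*G (V(G, g) = -4*G - ½ = -½ - 4*G)
V(1, d(-1))*(-290) = (-½ - 4*1)*(-290) = (-½ - 4)*(-290) = -9/2*(-290) = 1305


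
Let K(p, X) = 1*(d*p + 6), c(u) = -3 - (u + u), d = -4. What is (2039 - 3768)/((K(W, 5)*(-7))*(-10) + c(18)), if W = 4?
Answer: 1729/739 ≈ 2.3396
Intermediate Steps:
c(u) = -3 - 2*u
K(p, X) = 6 - 4*p (K(p, X) = 1*(-4*p + 6) = 1*(6 - 4*p) = 6 - 4*p)
(2039 - 3768)/((K(W, 5)*(-7))*(-10) + c(18)) = (2039 - 3768)/(((6 - 4*4)*(-7))*(-10) + (-3 - 2*18)) = -1729/(((6 - 16)*(-7))*(-10) + (-3 - 36)) = -1729/(-10*(-7)*(-10) - 39) = -1729/(70*(-10) - 39) = -1729/(-700 - 39) = -1729/(-739) = -1729*(-1/739) = 1729/739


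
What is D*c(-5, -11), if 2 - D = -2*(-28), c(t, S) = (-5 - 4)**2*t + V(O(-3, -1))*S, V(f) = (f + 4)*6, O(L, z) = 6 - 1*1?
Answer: 53946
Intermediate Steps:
O(L, z) = 5 (O(L, z) = 6 - 1 = 5)
V(f) = 24 + 6*f (V(f) = (4 + f)*6 = 24 + 6*f)
c(t, S) = 54*S + 81*t (c(t, S) = (-5 - 4)**2*t + (24 + 6*5)*S = (-9)**2*t + (24 + 30)*S = 81*t + 54*S = 54*S + 81*t)
D = -54 (D = 2 - (-2)*(-28) = 2 - 1*56 = 2 - 56 = -54)
D*c(-5, -11) = -54*(54*(-11) + 81*(-5)) = -54*(-594 - 405) = -54*(-999) = 53946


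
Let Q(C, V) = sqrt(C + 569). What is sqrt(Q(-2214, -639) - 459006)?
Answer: sqrt(-459006 + I*sqrt(1645)) ≈ 0.03 + 677.5*I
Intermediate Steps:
Q(C, V) = sqrt(569 + C)
sqrt(Q(-2214, -639) - 459006) = sqrt(sqrt(569 - 2214) - 459006) = sqrt(sqrt(-1645) - 459006) = sqrt(I*sqrt(1645) - 459006) = sqrt(-459006 + I*sqrt(1645))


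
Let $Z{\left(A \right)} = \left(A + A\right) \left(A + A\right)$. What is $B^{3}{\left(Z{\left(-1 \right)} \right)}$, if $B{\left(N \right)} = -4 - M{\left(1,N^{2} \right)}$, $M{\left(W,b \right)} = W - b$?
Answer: $1331$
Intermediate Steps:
$Z{\left(A \right)} = 4 A^{2}$ ($Z{\left(A \right)} = 2 A 2 A = 4 A^{2}$)
$B{\left(N \right)} = -5 + N^{2}$ ($B{\left(N \right)} = -4 - \left(1 - N^{2}\right) = -4 + \left(-1 + N^{2}\right) = -5 + N^{2}$)
$B^{3}{\left(Z{\left(-1 \right)} \right)} = \left(-5 + \left(4 \left(-1\right)^{2}\right)^{2}\right)^{3} = \left(-5 + \left(4 \cdot 1\right)^{2}\right)^{3} = \left(-5 + 4^{2}\right)^{3} = \left(-5 + 16\right)^{3} = 11^{3} = 1331$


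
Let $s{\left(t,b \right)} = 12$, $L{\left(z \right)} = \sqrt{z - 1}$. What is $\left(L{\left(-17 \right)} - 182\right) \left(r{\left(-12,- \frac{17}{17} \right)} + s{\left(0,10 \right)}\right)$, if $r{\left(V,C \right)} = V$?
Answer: $0$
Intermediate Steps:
$L{\left(z \right)} = \sqrt{-1 + z}$
$\left(L{\left(-17 \right)} - 182\right) \left(r{\left(-12,- \frac{17}{17} \right)} + s{\left(0,10 \right)}\right) = \left(\sqrt{-1 - 17} - 182\right) \left(-12 + 12\right) = \left(\sqrt{-18} - 182\right) 0 = \left(3 i \sqrt{2} - 182\right) 0 = \left(-182 + 3 i \sqrt{2}\right) 0 = 0$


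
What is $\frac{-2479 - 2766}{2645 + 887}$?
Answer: $- \frac{5245}{3532} \approx -1.485$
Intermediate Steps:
$\frac{-2479 - 2766}{2645 + 887} = \frac{-2479 - 2766}{3532} = \left(-2479 - 2766\right) \frac{1}{3532} = \left(-5245\right) \frac{1}{3532} = - \frac{5245}{3532}$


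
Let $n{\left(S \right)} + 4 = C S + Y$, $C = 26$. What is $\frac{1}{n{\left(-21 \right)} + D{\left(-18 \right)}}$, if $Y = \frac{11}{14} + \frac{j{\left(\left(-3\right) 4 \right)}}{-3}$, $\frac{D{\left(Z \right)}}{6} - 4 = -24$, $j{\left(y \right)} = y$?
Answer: $- \frac{14}{9313} \approx -0.0015033$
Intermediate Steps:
$D{\left(Z \right)} = -120$ ($D{\left(Z \right)} = 24 + 6 \left(-24\right) = 24 - 144 = -120$)
$Y = \frac{67}{14}$ ($Y = \frac{11}{14} + \frac{\left(-3\right) 4}{-3} = 11 \cdot \frac{1}{14} - -4 = \frac{11}{14} + 4 = \frac{67}{14} \approx 4.7857$)
$n{\left(S \right)} = \frac{11}{14} + 26 S$ ($n{\left(S \right)} = -4 + \left(26 S + \frac{67}{14}\right) = -4 + \left(\frac{67}{14} + 26 S\right) = \frac{11}{14} + 26 S$)
$\frac{1}{n{\left(-21 \right)} + D{\left(-18 \right)}} = \frac{1}{\left(\frac{11}{14} + 26 \left(-21\right)\right) - 120} = \frac{1}{\left(\frac{11}{14} - 546\right) - 120} = \frac{1}{- \frac{7633}{14} - 120} = \frac{1}{- \frac{9313}{14}} = - \frac{14}{9313}$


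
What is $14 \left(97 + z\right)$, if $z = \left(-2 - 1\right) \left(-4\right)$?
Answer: $1526$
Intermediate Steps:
$z = 12$ ($z = \left(-3\right) \left(-4\right) = 12$)
$14 \left(97 + z\right) = 14 \left(97 + 12\right) = 14 \cdot 109 = 1526$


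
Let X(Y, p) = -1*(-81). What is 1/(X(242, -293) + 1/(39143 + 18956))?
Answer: 58099/4706020 ≈ 0.012346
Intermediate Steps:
X(Y, p) = 81
1/(X(242, -293) + 1/(39143 + 18956)) = 1/(81 + 1/(39143 + 18956)) = 1/(81 + 1/58099) = 1/(4706020/58099) = 58099/4706020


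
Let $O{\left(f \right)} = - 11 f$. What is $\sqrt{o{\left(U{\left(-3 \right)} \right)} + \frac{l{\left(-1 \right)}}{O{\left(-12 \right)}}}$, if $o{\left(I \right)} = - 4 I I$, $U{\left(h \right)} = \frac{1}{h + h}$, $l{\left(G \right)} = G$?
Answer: $\frac{i \sqrt{517}}{66} \approx 0.34451 i$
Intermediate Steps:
$U{\left(h \right)} = \frac{1}{2 h}$
$o{\left(I \right)} = - 4 I^{2}$
$\sqrt{o{\left(U{\left(-3 \right)} \right)} + \frac{l{\left(-1 \right)}}{O{\left(-12 \right)}}} = \sqrt{- 4 \left(\frac{1}{2 \left(-3\right)}\right)^{2} - \frac{1}{\left(-11\right) \left(-12\right)}} = \sqrt{- 4 \left(\frac{1}{2} \left(- \frac{1}{3}\right)\right)^{2} - \frac{1}{132}} = \sqrt{- 4 \left(- \frac{1}{6}\right)^{2} - \frac{1}{132}} = \sqrt{\left(-4\right) \frac{1}{36} - \frac{1}{132}} = \sqrt{- \frac{1}{9} - \frac{1}{132}} = \sqrt{- \frac{47}{396}} = \frac{i \sqrt{517}}{66}$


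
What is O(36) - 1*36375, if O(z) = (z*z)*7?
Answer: -27303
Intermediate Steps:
O(z) = 7*z**2 (O(z) = z**2*7 = 7*z**2)
O(36) - 1*36375 = 7*36**2 - 1*36375 = 7*1296 - 36375 = 9072 - 36375 = -27303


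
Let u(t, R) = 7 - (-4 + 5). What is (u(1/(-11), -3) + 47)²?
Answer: 2809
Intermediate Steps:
u(t, R) = 6 (u(t, R) = 7 - 1*1 = 7 - 1 = 6)
(u(1/(-11), -3) + 47)² = (6 + 47)² = 53² = 2809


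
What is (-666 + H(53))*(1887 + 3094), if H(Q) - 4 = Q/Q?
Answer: -3292441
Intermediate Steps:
H(Q) = 5 (H(Q) = 4 + Q/Q = 4 + 1 = 5)
(-666 + H(53))*(1887 + 3094) = (-666 + 5)*(1887 + 3094) = -661*4981 = -3292441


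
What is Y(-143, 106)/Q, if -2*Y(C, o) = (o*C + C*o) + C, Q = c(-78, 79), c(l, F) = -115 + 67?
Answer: -10153/32 ≈ -317.28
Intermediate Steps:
c(l, F) = -48
Q = -48
Y(C, o) = -C/2 - C*o (Y(C, o) = -((o*C + C*o) + C)/2 = -((C*o + C*o) + C)/2 = -(2*C*o + C)/2 = -(C + 2*C*o)/2 = -C/2 - C*o)
Y(-143, 106)/Q = -1*(-143)*(½ + 106)/(-48) = -1*(-143)*213/2*(-1/48) = (30459/2)*(-1/48) = -10153/32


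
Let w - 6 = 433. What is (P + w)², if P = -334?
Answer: 11025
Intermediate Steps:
w = 439 (w = 6 + 433 = 439)
(P + w)² = (-334 + 439)² = 105² = 11025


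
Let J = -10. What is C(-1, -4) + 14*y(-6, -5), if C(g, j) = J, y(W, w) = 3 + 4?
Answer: 88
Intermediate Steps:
y(W, w) = 7
C(g, j) = -10
C(-1, -4) + 14*y(-6, -5) = -10 + 14*7 = -10 + 98 = 88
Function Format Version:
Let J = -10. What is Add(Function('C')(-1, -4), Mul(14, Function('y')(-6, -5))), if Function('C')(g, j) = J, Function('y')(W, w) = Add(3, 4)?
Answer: 88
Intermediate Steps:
Function('y')(W, w) = 7
Function('C')(g, j) = -10
Add(Function('C')(-1, -4), Mul(14, Function('y')(-6, -5))) = Add(-10, Mul(14, 7)) = Add(-10, 98) = 88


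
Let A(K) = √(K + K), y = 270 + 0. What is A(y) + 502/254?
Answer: 251/127 + 6*√15 ≈ 25.214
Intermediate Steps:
y = 270
A(K) = √2*√K (A(K) = √(2*K) = √2*√K)
A(y) + 502/254 = √2*√270 + 502/254 = √2*(3*√30) + (1/254)*502 = 6*√15 + 251/127 = 251/127 + 6*√15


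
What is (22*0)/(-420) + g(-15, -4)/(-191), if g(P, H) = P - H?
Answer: 11/191 ≈ 0.057592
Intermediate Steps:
(22*0)/(-420) + g(-15, -4)/(-191) = (22*0)/(-420) + (-15 - 1*(-4))/(-191) = 0*(-1/420) + (-15 + 4)*(-1/191) = 0 - 11*(-1/191) = 0 + 11/191 = 11/191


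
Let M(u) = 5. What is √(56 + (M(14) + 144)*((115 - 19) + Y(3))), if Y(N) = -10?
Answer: 3*√1430 ≈ 113.45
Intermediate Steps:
√(56 + (M(14) + 144)*((115 - 19) + Y(3))) = √(56 + (5 + 144)*((115 - 19) - 10)) = √(56 + 149*(96 - 10)) = √(56 + 149*86) = √(56 + 12814) = √12870 = 3*√1430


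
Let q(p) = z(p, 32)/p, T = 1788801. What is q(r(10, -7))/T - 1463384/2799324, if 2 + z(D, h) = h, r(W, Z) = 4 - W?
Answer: -218143063267/417286130877 ≈ -0.52277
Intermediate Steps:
z(D, h) = -2 + h
q(p) = 30/p (q(p) = (-2 + 32)/p = 30/p)
q(r(10, -7))/T - 1463384/2799324 = (30/(4 - 1*10))/1788801 - 1463384/2799324 = (30/(4 - 10))*(1/1788801) - 1463384*1/2799324 = (30/(-6))*(1/1788801) - 365846/699831 = (30*(-⅙))*(1/1788801) - 365846/699831 = -5*1/1788801 - 365846/699831 = -5/1788801 - 365846/699831 = -218143063267/417286130877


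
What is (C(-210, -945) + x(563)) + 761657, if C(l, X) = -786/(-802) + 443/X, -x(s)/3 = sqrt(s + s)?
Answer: 288626305607/378945 - 3*sqrt(1126) ≈ 7.6156e+5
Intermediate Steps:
x(s) = -3*sqrt(2)*sqrt(s) (x(s) = -3*sqrt(s + s) = -3*sqrt(2)*sqrt(s))
C(l, X) = 393/401 + 443/X (C(l, X) = -786*(-1/802) + 443/X = 393/401 + 443/X)
(C(-210, -945) + x(563)) + 761657 = ((393/401 + 443/(-945)) - 3*sqrt(2)*sqrt(563)) + 761657 = ((393/401 + 443*(-1/945)) - 3*sqrt(1126)) + 761657 = ((393/401 - 443/945) - 3*sqrt(1126)) + 761657 = (193742/378945 - 3*sqrt(1126)) + 761657 = 288626305607/378945 - 3*sqrt(1126)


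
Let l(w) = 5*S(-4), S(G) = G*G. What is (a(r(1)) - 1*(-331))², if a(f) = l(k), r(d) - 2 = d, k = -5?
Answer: 168921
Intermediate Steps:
r(d) = 2 + d
S(G) = G²
l(w) = 80 (l(w) = 5*(-4)² = 5*16 = 80)
a(f) = 80
(a(r(1)) - 1*(-331))² = (80 - 1*(-331))² = (80 + 331)² = 411² = 168921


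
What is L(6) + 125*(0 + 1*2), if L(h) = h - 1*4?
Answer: 252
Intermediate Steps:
L(h) = -4 + h (L(h) = h - 4 = -4 + h)
L(6) + 125*(0 + 1*2) = (-4 + 6) + 125*(0 + 1*2) = 2 + 125*(0 + 2) = 2 + 125*2 = 2 + 250 = 252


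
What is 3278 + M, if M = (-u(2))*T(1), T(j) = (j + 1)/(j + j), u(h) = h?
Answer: 3276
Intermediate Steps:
T(j) = (1 + j)/(2*j) (T(j) = (1 + j)/((2*j)) = (1 + j)*(1/(2*j)) = (1 + j)/(2*j))
M = -2 (M = (-1*2)*((1/2)*(1 + 1)/1) = -2 ≈ -2.0000)
3278 + M = 3278 - 2 = 3276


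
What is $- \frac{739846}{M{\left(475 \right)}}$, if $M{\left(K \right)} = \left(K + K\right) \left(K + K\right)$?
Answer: $- \frac{369923}{451250} \approx -0.81977$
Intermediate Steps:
$M{\left(K \right)} = 4 K^{2}$ ($M{\left(K \right)} = 2 K 2 K = 4 K^{2}$)
$- \frac{739846}{M{\left(475 \right)}} = - \frac{739846}{4 \cdot 475^{2}} = - \frac{739846}{4 \cdot 225625} = - \frac{739846}{902500} = \left(-739846\right) \frac{1}{902500} = - \frac{369923}{451250}$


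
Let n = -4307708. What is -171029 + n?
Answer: -4478737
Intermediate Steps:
-171029 + n = -171029 - 4307708 = -4478737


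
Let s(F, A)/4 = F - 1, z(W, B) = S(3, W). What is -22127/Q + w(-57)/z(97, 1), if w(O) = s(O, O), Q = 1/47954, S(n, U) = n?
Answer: -3183234706/3 ≈ -1.0611e+9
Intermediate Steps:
Q = 1/47954 ≈ 2.0853e-5
z(W, B) = 3
s(F, A) = -4 + 4*F (s(F, A) = 4*(F - 1) = 4*(-1 + F) = -4 + 4*F)
w(O) = -4 + 4*O
-22127/Q + w(-57)/z(97, 1) = -22127/1/47954 + (-4 + 4*(-57))/3 = -22127*47954 + (-4 - 228)*(1/3) = -1061078158 - 232*1/3 = -1061078158 - 232/3 = -3183234706/3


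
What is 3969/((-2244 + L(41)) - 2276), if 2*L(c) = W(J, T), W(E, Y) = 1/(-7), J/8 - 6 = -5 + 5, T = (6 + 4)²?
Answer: -55566/63281 ≈ -0.87808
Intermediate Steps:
T = 100 (T = 10² = 100)
J = 48 (J = 48 + 8*(-5 + 5) = 48 + 8*0 = 48 + 0 = 48)
W(E, Y) = -⅐
L(c) = -1/14 (L(c) = (½)*(-⅐) = -1/14)
3969/((-2244 + L(41)) - 2276) = 3969/((-2244 - 1/14) - 2276) = 3969/(-31417/14 - 2276) = 3969/(-63281/14) = 3969*(-14/63281) = -55566/63281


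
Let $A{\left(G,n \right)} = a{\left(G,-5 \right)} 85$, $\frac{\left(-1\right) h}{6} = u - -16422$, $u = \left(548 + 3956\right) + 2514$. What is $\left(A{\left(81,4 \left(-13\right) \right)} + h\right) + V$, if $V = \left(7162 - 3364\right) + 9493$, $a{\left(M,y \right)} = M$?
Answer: $-120464$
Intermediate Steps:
$u = 7018$ ($u = 4504 + 2514 = 7018$)
$V = 13291$ ($V = 3798 + 9493 = 13291$)
$h = -140640$ ($h = - 6 \left(7018 - -16422\right) = - 6 \left(7018 + 16422\right) = \left(-6\right) 23440 = -140640$)
$A{\left(G,n \right)} = 85 G$ ($A{\left(G,n \right)} = G 85 = 85 G$)
$\left(A{\left(81,4 \left(-13\right) \right)} + h\right) + V = \left(85 \cdot 81 - 140640\right) + 13291 = \left(6885 - 140640\right) + 13291 = -133755 + 13291 = -120464$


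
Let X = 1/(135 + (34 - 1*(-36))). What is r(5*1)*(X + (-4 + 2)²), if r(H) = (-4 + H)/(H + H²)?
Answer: 821/6150 ≈ 0.13350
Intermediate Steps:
X = 1/205 (X = 1/(135 + (34 + 36)) = 1/(135 + 70) = 1/205 ≈ 0.0048781)
r(H) = (-4 + H)/(H + H²)
r(5*1)*(X + (-4 + 2)²) = ((-4 + 5*1)/(((5*1))*(1 + 5*1)))*(1/205 + (-4 + 2)²) = ((-4 + 5)/(5*(1 + 5)))*(1/205 + (-2)²) = ((⅕)*1/6)*(1/205 + 4) = ((⅕)*(⅙)*1)*(821/205) = (1/30)*(821/205) = 821/6150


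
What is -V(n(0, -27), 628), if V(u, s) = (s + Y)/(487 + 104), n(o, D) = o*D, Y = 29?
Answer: -219/197 ≈ -1.1117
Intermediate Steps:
n(o, D) = D*o
V(u, s) = 29/591 + s/591 (V(u, s) = (s + 29)/(487 + 104) = (29 + s)/591 = (29 + s)*(1/591) = 29/591 + s/591)
-V(n(0, -27), 628) = -(29/591 + (1/591)*628) = -(29/591 + 628/591) = -1*219/197 = -219/197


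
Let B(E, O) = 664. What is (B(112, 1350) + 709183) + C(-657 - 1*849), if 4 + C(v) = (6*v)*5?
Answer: 664663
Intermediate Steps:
C(v) = -4 + 30*v (C(v) = -4 + (6*v)*5 = -4 + 30*v)
(B(112, 1350) + 709183) + C(-657 - 1*849) = (664 + 709183) + (-4 + 30*(-657 - 1*849)) = 709847 + (-4 + 30*(-657 - 849)) = 709847 + (-4 + 30*(-1506)) = 709847 + (-4 - 45180) = 709847 - 45184 = 664663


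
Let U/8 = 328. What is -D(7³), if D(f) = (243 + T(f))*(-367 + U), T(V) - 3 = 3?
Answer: -561993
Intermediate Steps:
T(V) = 6 (T(V) = 3 + 3 = 6)
U = 2624 (U = 8*328 = 2624)
D(f) = 561993 (D(f) = (243 + 6)*(-367 + 2624) = 249*2257 = 561993)
-D(7³) = -1*561993 = -561993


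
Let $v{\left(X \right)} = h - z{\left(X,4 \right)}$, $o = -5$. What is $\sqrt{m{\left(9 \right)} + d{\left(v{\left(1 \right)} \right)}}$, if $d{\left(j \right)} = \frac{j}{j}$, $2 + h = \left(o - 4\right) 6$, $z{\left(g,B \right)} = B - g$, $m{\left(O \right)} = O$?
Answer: $\sqrt{10} \approx 3.1623$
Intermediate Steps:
$h = -56$ ($h = -2 + \left(-5 - 4\right) 6 = -2 - 54 = -56$)
$v{\left(X \right)} = -60 + X$ ($v{\left(X \right)} = -56 - \left(4 - X\right) = -56 + \left(-4 + X\right) = -60 + X$)
$d{\left(j \right)} = 1$
$\sqrt{m{\left(9 \right)} + d{\left(v{\left(1 \right)} \right)}} = \sqrt{9 + 1} = \sqrt{10}$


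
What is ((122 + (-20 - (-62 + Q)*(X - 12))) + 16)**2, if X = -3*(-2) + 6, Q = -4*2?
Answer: 13924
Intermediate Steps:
Q = -8
X = 12 (X = 6 + 6 = 12)
((122 + (-20 - (-62 + Q)*(X - 12))) + 16)**2 = ((122 + (-20 - (-62 - 8)*(12 - 12))) + 16)**2 = ((122 + (-20 - (-70)*0)) + 16)**2 = ((122 + (-20 - 1*0)) + 16)**2 = ((122 + (-20 + 0)) + 16)**2 = ((122 - 20) + 16)**2 = (102 + 16)**2 = 118**2 = 13924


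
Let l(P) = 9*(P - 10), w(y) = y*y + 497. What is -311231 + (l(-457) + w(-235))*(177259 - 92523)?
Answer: 4365202753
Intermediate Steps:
w(y) = 497 + y² (w(y) = y² + 497 = 497 + y²)
l(P) = -90 + 9*P (l(P) = 9*(-10 + P) = -90 + 9*P)
-311231 + (l(-457) + w(-235))*(177259 - 92523) = -311231 + ((-90 + 9*(-457)) + (497 + (-235)²))*(177259 - 92523) = -311231 + ((-90 - 4113) + (497 + 55225))*84736 = -311231 + (-4203 + 55722)*84736 = -311231 + 51519*84736 = -311231 + 4365513984 = 4365202753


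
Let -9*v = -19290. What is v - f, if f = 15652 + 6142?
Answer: -58952/3 ≈ -19651.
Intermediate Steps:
f = 21794
v = 6430/3 (v = -⅑*(-19290) = 6430/3 ≈ 2143.3)
v - f = 6430/3 - 1*21794 = 6430/3 - 21794 = -58952/3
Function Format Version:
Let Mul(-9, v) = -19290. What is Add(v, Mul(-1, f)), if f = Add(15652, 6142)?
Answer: Rational(-58952, 3) ≈ -19651.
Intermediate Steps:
f = 21794
v = Rational(6430, 3) (v = Mul(Rational(-1, 9), -19290) = Rational(6430, 3) ≈ 2143.3)
Add(v, Mul(-1, f)) = Add(Rational(6430, 3), Mul(-1, 21794)) = Add(Rational(6430, 3), -21794) = Rational(-58952, 3)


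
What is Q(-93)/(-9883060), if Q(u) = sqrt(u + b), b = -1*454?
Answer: -I*sqrt(547)/9883060 ≈ -2.3665e-6*I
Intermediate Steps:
b = -454
Q(u) = sqrt(-454 + u) (Q(u) = sqrt(u - 454) = sqrt(-454 + u))
Q(-93)/(-9883060) = sqrt(-454 - 93)/(-9883060) = sqrt(-547)*(-1/9883060) = (I*sqrt(547))*(-1/9883060) = -I*sqrt(547)/9883060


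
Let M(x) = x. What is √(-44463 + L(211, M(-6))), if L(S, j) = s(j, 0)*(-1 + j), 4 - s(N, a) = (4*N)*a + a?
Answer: I*√44491 ≈ 210.93*I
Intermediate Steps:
s(N, a) = 4 - a - 4*N*a (s(N, a) = 4 - ((4*N)*a + a) = 4 - (4*N*a + a) = 4 - (a + 4*N*a) = 4 + (-a - 4*N*a) = 4 - a - 4*N*a)
L(S, j) = -4 + 4*j (L(S, j) = (4 - 1*0 - 4*j*0)*(-1 + j) = (4 + 0 + 0)*(-1 + j) = 4*(-1 + j) = -4 + 4*j)
√(-44463 + L(211, M(-6))) = √(-44463 + (-4 + 4*(-6))) = √(-44463 + (-4 - 24)) = √(-44463 - 28) = √(-44491) = I*√44491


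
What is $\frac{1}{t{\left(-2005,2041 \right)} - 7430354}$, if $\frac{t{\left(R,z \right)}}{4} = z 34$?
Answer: $- \frac{1}{7152778} \approx -1.3981 \cdot 10^{-7}$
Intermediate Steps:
$t{\left(R,z \right)} = 136 z$ ($t{\left(R,z \right)} = 4 z 34 = 4 \cdot 34 z = 136 z$)
$\frac{1}{t{\left(-2005,2041 \right)} - 7430354} = \frac{1}{136 \cdot 2041 - 7430354} = \frac{1}{277576 - 7430354} = \frac{1}{-7152778} = - \frac{1}{7152778}$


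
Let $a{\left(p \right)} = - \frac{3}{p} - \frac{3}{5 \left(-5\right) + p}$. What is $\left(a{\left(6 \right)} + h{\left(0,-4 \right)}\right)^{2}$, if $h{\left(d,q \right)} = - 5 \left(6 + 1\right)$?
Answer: $\frac{1803649}{1444} \approx 1249.1$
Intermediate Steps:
$h{\left(d,q \right)} = -35$ ($h{\left(d,q \right)} = \left(-5\right) 7 = -35$)
$a{\left(p \right)} = - \frac{3}{p} - \frac{3}{-25 + p}$
$\left(a{\left(6 \right)} + h{\left(0,-4 \right)}\right)^{2} = \left(\frac{3 \left(25 - 12\right)}{6 \left(-25 + 6\right)} - 35\right)^{2} = \left(3 \cdot \frac{1}{6} \frac{1}{-19} \left(25 - 12\right) - 35\right)^{2} = \left(3 \cdot \frac{1}{6} \left(- \frac{1}{19}\right) 13 - 35\right)^{2} = \left(- \frac{13}{38} - 35\right)^{2} = \left(- \frac{1343}{38}\right)^{2} = \frac{1803649}{1444}$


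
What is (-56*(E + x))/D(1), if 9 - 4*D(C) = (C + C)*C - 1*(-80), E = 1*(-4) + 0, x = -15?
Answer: -4256/73 ≈ -58.301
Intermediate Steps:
E = -4 (E = -4 + 0 = -4)
D(C) = -71/4 - C²/2 (D(C) = 9/4 - ((C + C)*C - 1*(-80))/4 = 9/4 - ((2*C)*C + 80)/4 = 9/4 - (2*C² + 80)/4 = 9/4 - (80 + 2*C²)/4 = 9/4 + (-20 - C²/2) = -71/4 - C²/2)
(-56*(E + x))/D(1) = (-56*(-4 - 15))/(-71/4 - ½*1²) = (-56*(-19))/(-71/4 - ½*1) = 1064/(-71/4 - ½) = 1064/(-73/4) = 1064*(-4/73) = -4256/73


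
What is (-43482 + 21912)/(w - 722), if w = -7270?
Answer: 3595/1332 ≈ 2.6989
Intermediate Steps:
(-43482 + 21912)/(w - 722) = (-43482 + 21912)/(-7270 - 722) = -21570/(-7992) = -21570*(-1/7992) = 3595/1332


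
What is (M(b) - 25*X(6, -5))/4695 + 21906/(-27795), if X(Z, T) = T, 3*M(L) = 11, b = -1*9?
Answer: -19854476/26099505 ≈ -0.76072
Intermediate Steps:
b = -9
M(L) = 11/3 (M(L) = (⅓)*11 = 11/3)
(M(b) - 25*X(6, -5))/4695 + 21906/(-27795) = (11/3 - 25*(-5))/4695 + 21906/(-27795) = (11/3 + 125)*(1/4695) + 21906*(-1/27795) = (386/3)*(1/4695) - 7302/9265 = 386/14085 - 7302/9265 = -19854476/26099505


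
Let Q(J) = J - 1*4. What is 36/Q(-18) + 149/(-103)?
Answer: -3493/1133 ≈ -3.0830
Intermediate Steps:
Q(J) = -4 + J (Q(J) = J - 4 = -4 + J)
36/Q(-18) + 149/(-103) = 36/(-4 - 18) + 149/(-103) = 36/(-22) + 149*(-1/103) = 36*(-1/22) - 149/103 = -18/11 - 149/103 = -3493/1133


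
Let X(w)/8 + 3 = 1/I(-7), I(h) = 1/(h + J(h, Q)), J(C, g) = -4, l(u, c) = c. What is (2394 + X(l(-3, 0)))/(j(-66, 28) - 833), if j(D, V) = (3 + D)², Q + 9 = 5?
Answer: 163/224 ≈ 0.72768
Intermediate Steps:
Q = -4 (Q = -9 + 5 = -4)
I(h) = 1/(-4 + h) (I(h) = 1/(h - 4) = 1/(-4 + h))
X(w) = -112 (X(w) = -24 + 8/(1/(-4 - 7)) = -24 + 8/(1/(-11)) = -24 + 8/(-1/11) = -24 + 8*(-11) = -24 - 88 = -112)
(2394 + X(l(-3, 0)))/(j(-66, 28) - 833) = (2394 - 112)/((3 - 66)² - 833) = 2282/((-63)² - 833) = 2282/(3969 - 833) = 2282/3136 = 2282*(1/3136) = 163/224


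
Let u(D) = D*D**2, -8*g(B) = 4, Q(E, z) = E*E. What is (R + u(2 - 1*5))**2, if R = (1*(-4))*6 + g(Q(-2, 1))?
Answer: 10609/4 ≈ 2652.3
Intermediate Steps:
Q(E, z) = E**2
g(B) = -1/2 (g(B) = -1/8*4 = -1/2)
R = -49/2 (R = (1*(-4))*6 - 1/2 = -4*6 - 1/2 = -24 - 1/2 = -49/2 ≈ -24.500)
u(D) = D**3
(R + u(2 - 1*5))**2 = (-49/2 + (2 - 1*5)**3)**2 = (-49/2 + (2 - 5)**3)**2 = (-49/2 + (-3)**3)**2 = (-49/2 - 27)**2 = (-103/2)**2 = 10609/4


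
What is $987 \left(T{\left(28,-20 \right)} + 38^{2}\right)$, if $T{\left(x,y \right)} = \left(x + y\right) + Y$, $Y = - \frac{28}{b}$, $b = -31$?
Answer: $\frac{44454480}{31} \approx 1.434 \cdot 10^{6}$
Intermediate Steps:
$Y = \frac{28}{31}$ ($Y = - \frac{28}{-31} = \left(-28\right) \left(- \frac{1}{31}\right) = \frac{28}{31} \approx 0.90323$)
$T{\left(x,y \right)} = \frac{28}{31} + x + y$ ($T{\left(x,y \right)} = \left(x + y\right) + \frac{28}{31} = \frac{28}{31} + x + y$)
$987 \left(T{\left(28,-20 \right)} + 38^{2}\right) = 987 \left(\left(\frac{28}{31} + 28 - 20\right) + 38^{2}\right) = 987 \left(\frac{276}{31} + 1444\right) = 987 \cdot \frac{45040}{31} = \frac{44454480}{31}$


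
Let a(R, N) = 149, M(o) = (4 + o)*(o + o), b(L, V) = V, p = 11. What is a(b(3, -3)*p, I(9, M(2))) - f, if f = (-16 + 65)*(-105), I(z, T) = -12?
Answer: 5294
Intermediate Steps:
M(o) = 2*o*(4 + o) (M(o) = (4 + o)*(2*o) = 2*o*(4 + o))
f = -5145 (f = 49*(-105) = -5145)
a(b(3, -3)*p, I(9, M(2))) - f = 149 - 1*(-5145) = 149 + 5145 = 5294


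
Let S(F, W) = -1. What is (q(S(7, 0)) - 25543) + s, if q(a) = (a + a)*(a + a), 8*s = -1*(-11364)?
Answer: -48237/2 ≈ -24119.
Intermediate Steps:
s = 2841/2 (s = (-1*(-11364))/8 = (⅛)*11364 = 2841/2 ≈ 1420.5)
q(a) = 4*a² (q(a) = (2*a)*(2*a) = 4*a²)
(q(S(7, 0)) - 25543) + s = (4*(-1)² - 25543) + 2841/2 = (4*1 - 25543) + 2841/2 = (4 - 25543) + 2841/2 = -25539 + 2841/2 = -48237/2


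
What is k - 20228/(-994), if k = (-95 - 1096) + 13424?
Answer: 6089915/497 ≈ 12253.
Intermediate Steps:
k = 12233 (k = -1191 + 13424 = 12233)
k - 20228/(-994) = 12233 - 20228/(-994) = 12233 - 20228*(-1)/994 = 12233 - 1*(-10114/497) = 12233 + 10114/497 = 6089915/497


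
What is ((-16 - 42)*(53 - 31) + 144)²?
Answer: 1281424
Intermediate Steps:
((-16 - 42)*(53 - 31) + 144)² = (-58*22 + 144)² = (-1276 + 144)² = (-1132)² = 1281424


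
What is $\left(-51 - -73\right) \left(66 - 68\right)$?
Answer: $-44$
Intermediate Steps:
$\left(-51 - -73\right) \left(66 - 68\right) = \left(-51 + 73\right) \left(-2\right) = 22 \left(-2\right) = -44$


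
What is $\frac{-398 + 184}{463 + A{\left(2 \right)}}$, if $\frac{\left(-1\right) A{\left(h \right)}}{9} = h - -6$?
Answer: $- \frac{214}{391} \approx -0.54731$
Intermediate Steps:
$A{\left(h \right)} = -54 - 9 h$ ($A{\left(h \right)} = - 9 \left(h - -6\right) = - 9 \left(h + 6\right) = - 9 \left(6 + h\right) = -54 - 9 h$)
$\frac{-398 + 184}{463 + A{\left(2 \right)}} = \frac{-398 + 184}{463 - 72} = - \frac{214}{463 - 72} = - \frac{214}{391}$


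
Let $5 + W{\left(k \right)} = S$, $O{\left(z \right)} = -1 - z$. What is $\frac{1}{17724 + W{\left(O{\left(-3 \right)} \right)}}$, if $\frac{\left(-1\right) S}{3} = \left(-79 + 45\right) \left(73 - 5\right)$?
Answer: $\frac{1}{24655} \approx 4.056 \cdot 10^{-5}$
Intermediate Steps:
$S = 6936$ ($S = - 3 \left(-79 + 45\right) \left(73 - 5\right) = - 3 \left(\left(-34\right) 68\right) = \left(-3\right) \left(-2312\right) = 6936$)
$W{\left(k \right)} = 6931$ ($W{\left(k \right)} = -5 + 6936 = 6931$)
$\frac{1}{17724 + W{\left(O{\left(-3 \right)} \right)}} = \frac{1}{17724 + 6931} = \frac{1}{24655}$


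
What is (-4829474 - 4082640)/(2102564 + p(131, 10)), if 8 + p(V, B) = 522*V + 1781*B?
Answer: -4456057/1094374 ≈ -4.0718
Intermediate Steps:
p(V, B) = -8 + 522*V + 1781*B (p(V, B) = -8 + (522*V + 1781*B) = -8 + 522*V + 1781*B)
(-4829474 - 4082640)/(2102564 + p(131, 10)) = (-4829474 - 4082640)/(2102564 + (-8 + 522*131 + 1781*10)) = -8912114/(2102564 + (-8 + 68382 + 17810)) = -8912114/(2102564 + 86184) = -8912114/2188748 = -8912114*1/2188748 = -4456057/1094374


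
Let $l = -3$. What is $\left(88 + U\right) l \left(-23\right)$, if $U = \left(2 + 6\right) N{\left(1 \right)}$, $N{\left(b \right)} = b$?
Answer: $6624$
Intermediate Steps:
$U = 8$ ($U = \left(2 + 6\right) 1 = 8 \cdot 1 = 8$)
$\left(88 + U\right) l \left(-23\right) = \left(88 + 8\right) \left(\left(-3\right) \left(-23\right)\right) = 96 \cdot 69 = 6624$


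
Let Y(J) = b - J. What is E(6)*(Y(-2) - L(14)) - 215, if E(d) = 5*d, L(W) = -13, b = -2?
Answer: 175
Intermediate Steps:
Y(J) = -2 - J
E(6)*(Y(-2) - L(14)) - 215 = (5*6)*((-2 - 1*(-2)) - 1*(-13)) - 215 = 30*((-2 + 2) + 13) - 215 = 30*(0 + 13) - 215 = 30*13 - 215 = 390 - 215 = 175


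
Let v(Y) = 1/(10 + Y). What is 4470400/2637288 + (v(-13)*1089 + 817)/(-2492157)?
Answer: 464155888502/273855656259 ≈ 1.6949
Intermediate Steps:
4470400/2637288 + (v(-13)*1089 + 817)/(-2492157) = 4470400/2637288 + (1089/(10 - 13) + 817)/(-2492157) = 4470400*(1/2637288) + (1089/(-3) + 817)*(-1/2492157) = 558800/329661 + (-⅓*1089 + 817)*(-1/2492157) = 558800/329661 + (-363 + 817)*(-1/2492157) = 558800/329661 + 454*(-1/2492157) = 558800/329661 - 454/2492157 = 464155888502/273855656259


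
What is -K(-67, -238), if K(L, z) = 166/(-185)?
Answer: 166/185 ≈ 0.89730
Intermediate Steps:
K(L, z) = -166/185 (K(L, z) = 166*(-1/185) = -166/185)
-K(-67, -238) = -1*(-166/185) = 166/185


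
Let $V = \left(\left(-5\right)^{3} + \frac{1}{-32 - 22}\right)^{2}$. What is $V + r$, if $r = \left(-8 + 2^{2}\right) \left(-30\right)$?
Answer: $\frac{45925921}{2916} \approx 15750.0$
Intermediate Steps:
$V = \frac{45576001}{2916}$ ($V = \left(-125 + \frac{1}{-54}\right)^{2} = \left(-125 - \frac{1}{54}\right)^{2} = \left(- \frac{6751}{54}\right)^{2} = \frac{45576001}{2916} \approx 15630.0$)
$r = 120$ ($r = \left(-8 + 4\right) \left(-30\right) = \left(-4\right) \left(-30\right) = 120$)
$V + r = \frac{45576001}{2916} + 120 = \frac{45925921}{2916}$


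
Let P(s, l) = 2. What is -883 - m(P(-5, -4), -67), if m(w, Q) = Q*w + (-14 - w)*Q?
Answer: -1821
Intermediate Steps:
m(w, Q) = Q*w + Q*(-14 - w)
-883 - m(P(-5, -4), -67) = -883 - (-14)*(-67) = -883 - 1*938 = -883 - 938 = -1821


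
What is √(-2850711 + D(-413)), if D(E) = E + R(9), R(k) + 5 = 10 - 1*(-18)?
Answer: 3*I*√316789 ≈ 1688.5*I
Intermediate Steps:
R(k) = 23 (R(k) = -5 + (10 - 1*(-18)) = -5 + (10 + 18) = -5 + 28 = 23)
D(E) = 23 + E (D(E) = E + 23 = 23 + E)
√(-2850711 + D(-413)) = √(-2850711 + (23 - 413)) = √(-2850711 - 390) = √(-2851101) = 3*I*√316789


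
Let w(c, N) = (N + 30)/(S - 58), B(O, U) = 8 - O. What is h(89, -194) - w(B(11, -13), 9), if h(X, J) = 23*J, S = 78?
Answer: -89279/20 ≈ -4464.0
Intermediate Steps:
w(c, N) = 3/2 + N/20 (w(c, N) = (N + 30)/(78 - 58) = (30 + N)/20 = (30 + N)*(1/20) = 3/2 + N/20)
h(89, -194) - w(B(11, -13), 9) = 23*(-194) - (3/2 + (1/20)*9) = -4462 - (3/2 + 9/20) = -4462 - 1*39/20 = -4462 - 39/20 = -89279/20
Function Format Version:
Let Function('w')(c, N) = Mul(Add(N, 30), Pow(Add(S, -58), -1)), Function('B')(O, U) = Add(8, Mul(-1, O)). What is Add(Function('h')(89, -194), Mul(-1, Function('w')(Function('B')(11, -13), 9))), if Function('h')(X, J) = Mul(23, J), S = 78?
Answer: Rational(-89279, 20) ≈ -4464.0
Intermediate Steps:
Function('w')(c, N) = Add(Rational(3, 2), Mul(Rational(1, 20), N)) (Function('w')(c, N) = Mul(Add(N, 30), Pow(Add(78, -58), -1)) = Mul(Add(30, N), Pow(20, -1)) = Mul(Add(30, N), Rational(1, 20)) = Add(Rational(3, 2), Mul(Rational(1, 20), N)))
Add(Function('h')(89, -194), Mul(-1, Function('w')(Function('B')(11, -13), 9))) = Add(Mul(23, -194), Mul(-1, Add(Rational(3, 2), Mul(Rational(1, 20), 9)))) = Add(-4462, Mul(-1, Add(Rational(3, 2), Rational(9, 20)))) = Add(-4462, Mul(-1, Rational(39, 20))) = Add(-4462, Rational(-39, 20)) = Rational(-89279, 20)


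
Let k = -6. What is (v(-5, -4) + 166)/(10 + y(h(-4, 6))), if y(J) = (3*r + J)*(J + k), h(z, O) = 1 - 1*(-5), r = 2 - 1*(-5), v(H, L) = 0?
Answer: 83/5 ≈ 16.600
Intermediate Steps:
r = 7 (r = 2 + 5 = 7)
h(z, O) = 6 (h(z, O) = 1 + 5 = 6)
y(J) = (-6 + J)*(21 + J) (y(J) = (3*7 + J)*(J - 6) = (21 + J)*(-6 + J) = (-6 + J)*(21 + J))
(v(-5, -4) + 166)/(10 + y(h(-4, 6))) = (0 + 166)/(10 + (-126 + 6**2 + 15*6)) = 166/(10 + (-126 + 36 + 90)) = 166/(10 + 0) = 166/10 = 166*(1/10) = 83/5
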